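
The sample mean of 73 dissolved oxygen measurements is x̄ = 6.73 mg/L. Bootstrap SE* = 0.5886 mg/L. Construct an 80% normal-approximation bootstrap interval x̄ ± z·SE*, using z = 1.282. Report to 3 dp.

Margin = 1.282 × 0.5886 = 0.7546
Interval: 6.73 ± 0.7546

(5.975, 7.485)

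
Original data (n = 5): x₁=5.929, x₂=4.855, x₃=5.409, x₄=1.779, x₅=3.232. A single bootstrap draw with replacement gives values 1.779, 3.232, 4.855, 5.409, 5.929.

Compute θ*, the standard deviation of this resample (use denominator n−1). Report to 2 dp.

θ* = 1.71

Mean = 4.2408; sum of squared deviations = 11.6701
s² = 11.6701 / 4 = 2.9175
s = √2.9175 = 1.71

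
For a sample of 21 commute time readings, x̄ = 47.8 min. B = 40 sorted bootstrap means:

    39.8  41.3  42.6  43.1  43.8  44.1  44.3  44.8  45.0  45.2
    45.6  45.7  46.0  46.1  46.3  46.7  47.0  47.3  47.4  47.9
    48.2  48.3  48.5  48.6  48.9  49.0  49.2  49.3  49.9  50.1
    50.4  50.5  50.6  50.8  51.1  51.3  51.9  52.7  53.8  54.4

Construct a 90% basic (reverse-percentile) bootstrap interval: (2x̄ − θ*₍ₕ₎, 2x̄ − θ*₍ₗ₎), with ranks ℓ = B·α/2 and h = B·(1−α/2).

Percentile endpoints at ranks 2 and 38: θ*₍2₎ = 41.3, θ*₍38₎ = 52.7.
Basic interval reflects these around x̄:
  lower = 2 × 47.8 − 52.7 = 42.9
  upper = 2 × 47.8 − 41.3 = 54.3

(42.9, 54.3)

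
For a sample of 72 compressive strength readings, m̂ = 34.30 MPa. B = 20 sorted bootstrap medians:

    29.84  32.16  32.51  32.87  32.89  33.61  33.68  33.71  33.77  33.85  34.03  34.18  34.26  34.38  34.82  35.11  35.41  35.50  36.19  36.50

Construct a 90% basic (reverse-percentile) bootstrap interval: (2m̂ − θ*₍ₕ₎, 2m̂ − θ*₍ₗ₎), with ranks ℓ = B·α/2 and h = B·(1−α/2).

Percentile endpoints at ranks 1 and 19: θ*₍1₎ = 29.84, θ*₍19₎ = 36.19.
Basic interval reflects these around m̂:
  lower = 2 × 34.30 − 36.19 = 32.41
  upper = 2 × 34.30 − 29.84 = 38.76

(32.41, 38.76)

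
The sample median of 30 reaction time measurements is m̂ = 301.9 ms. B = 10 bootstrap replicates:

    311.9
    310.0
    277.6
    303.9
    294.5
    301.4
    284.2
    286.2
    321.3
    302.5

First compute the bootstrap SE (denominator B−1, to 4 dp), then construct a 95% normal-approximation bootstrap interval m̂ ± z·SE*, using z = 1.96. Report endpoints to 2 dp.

(275.07, 328.73)

Mean of replicates = 299.3500; sum of squared deviations = 1686.5850; SE* = √(1686.5850/9) = 13.6894
Margin = 1.96 × 13.6894 = 26.831
Interval: 301.9 ± 26.831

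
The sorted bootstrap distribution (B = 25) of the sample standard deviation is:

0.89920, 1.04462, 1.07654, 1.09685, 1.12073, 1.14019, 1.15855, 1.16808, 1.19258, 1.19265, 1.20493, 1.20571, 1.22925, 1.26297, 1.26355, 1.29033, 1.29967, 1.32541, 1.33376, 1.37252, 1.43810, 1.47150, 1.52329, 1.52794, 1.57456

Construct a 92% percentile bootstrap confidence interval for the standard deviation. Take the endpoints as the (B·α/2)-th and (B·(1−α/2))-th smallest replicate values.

(0.89920, 1.52794)

α = 0.08; lower rank = 25 × 0.040 = 1; upper rank = 25 × 0.960 = 24.
The 1st smallest replicate is 0.89920; the 24th is 1.52794.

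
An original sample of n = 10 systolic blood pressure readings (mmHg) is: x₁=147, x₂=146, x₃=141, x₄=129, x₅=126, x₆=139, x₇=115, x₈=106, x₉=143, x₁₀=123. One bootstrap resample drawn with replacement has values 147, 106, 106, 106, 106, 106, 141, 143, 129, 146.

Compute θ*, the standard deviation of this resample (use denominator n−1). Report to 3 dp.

θ* = 19.167

Mean = 123.6000; sum of squared deviations = 3306.4000
s² = 3306.4000 / 9 = 367.3778
s = √367.3778 = 19.167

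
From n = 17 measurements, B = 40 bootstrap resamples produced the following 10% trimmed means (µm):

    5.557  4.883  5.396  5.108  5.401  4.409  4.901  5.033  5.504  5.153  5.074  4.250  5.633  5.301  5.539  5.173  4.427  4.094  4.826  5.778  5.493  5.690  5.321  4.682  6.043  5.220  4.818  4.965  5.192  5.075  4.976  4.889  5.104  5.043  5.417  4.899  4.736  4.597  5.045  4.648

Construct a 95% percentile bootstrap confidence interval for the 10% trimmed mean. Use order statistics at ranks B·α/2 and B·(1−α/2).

(4.094, 5.778)

Sorted replicates: 4.094, 4.250, 4.409, 4.427, 4.597, 4.648, 4.682, 4.736, 4.818, 4.826, 4.883, 4.889, 4.899, 4.901, 4.965, 4.976, 5.033, 5.043, 5.045, 5.074, 5.075, 5.104, 5.108, 5.153, 5.173, 5.192, 5.220, 5.301, 5.321, 5.396, 5.401, 5.417, 5.493, 5.504, 5.539, 5.557, 5.633, 5.690, 5.778, 6.043
α = 0.05; lower rank = 40 × 0.025 = 1; upper rank = 40 × 0.975 = 39.
The 1st smallest replicate is 4.094; the 39th is 5.778.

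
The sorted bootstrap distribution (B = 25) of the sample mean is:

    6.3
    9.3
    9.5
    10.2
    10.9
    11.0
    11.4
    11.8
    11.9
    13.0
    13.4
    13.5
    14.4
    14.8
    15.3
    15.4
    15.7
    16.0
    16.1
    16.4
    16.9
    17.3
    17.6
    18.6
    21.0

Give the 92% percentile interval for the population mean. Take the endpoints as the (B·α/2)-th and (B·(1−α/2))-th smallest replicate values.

α = 0.08; lower rank = 25 × 0.040 = 1; upper rank = 25 × 0.960 = 24.
The 1st smallest replicate is 6.3; the 24th is 18.6.

(6.3, 18.6)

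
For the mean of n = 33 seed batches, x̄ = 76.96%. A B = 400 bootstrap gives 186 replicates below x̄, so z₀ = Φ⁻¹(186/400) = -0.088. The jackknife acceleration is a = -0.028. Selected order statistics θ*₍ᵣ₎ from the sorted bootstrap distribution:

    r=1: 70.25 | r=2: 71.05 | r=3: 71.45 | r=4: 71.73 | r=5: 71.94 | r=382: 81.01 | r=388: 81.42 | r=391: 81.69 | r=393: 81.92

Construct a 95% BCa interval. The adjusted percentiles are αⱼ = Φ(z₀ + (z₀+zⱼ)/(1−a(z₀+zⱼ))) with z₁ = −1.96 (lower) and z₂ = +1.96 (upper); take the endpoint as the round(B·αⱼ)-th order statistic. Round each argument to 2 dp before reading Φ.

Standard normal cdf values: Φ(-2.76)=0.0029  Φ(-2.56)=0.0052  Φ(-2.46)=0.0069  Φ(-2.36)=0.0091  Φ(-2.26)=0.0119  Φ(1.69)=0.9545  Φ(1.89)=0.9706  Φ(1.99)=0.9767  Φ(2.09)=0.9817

(71.94, 81.01)

Lower: z₀ + z₁ = -0.088 + (-1.960) = -2.048; 1 − a(z₀+z₁) = 1 − (-0.028)(-2.048) = 0.9427; argument = -0.088 + (-2.048)/0.9427 = -2.2606 → -2.26.
α₁ = Φ(-2.26) = 0.0119; rank = round(400 × 0.0119) = 5; θ*₍5₎ = 71.94.
Upper: z₀ + z₂ = 1.872; 1 − a(z₀+z₂) = 1.0524; argument = 1.6908 → 1.69; α₂ = 0.9545; rank = 382; θ*₍382₎ = 81.01.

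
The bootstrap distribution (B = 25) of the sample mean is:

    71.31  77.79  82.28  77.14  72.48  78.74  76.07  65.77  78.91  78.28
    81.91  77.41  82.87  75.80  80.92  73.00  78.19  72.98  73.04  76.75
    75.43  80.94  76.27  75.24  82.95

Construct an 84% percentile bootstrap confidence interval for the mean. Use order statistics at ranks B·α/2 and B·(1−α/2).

Sorted replicates: 65.77, 71.31, 72.48, 72.98, 73.00, 73.04, 75.24, 75.43, 75.80, 76.07, 76.27, 76.75, 77.14, 77.41, 77.79, 78.19, 78.28, 78.74, 78.91, 80.92, 80.94, 81.91, 82.28, 82.87, 82.95
α = 0.16; lower rank = 25 × 0.080 = 2; upper rank = 25 × 0.920 = 23.
The 2nd smallest replicate is 71.31; the 23rd is 82.28.

(71.31, 82.28)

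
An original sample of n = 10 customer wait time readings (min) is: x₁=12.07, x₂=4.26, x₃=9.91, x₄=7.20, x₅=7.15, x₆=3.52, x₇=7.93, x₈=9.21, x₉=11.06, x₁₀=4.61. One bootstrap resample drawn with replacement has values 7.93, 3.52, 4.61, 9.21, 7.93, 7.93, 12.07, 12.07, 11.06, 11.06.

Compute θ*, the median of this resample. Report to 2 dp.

θ* = 8.57

Sorted: 3.52, 4.61, 7.93, 7.93, 7.93, 9.21, 11.06, 11.06, 12.07, 12.07
Median = average of the two middle values = 8.57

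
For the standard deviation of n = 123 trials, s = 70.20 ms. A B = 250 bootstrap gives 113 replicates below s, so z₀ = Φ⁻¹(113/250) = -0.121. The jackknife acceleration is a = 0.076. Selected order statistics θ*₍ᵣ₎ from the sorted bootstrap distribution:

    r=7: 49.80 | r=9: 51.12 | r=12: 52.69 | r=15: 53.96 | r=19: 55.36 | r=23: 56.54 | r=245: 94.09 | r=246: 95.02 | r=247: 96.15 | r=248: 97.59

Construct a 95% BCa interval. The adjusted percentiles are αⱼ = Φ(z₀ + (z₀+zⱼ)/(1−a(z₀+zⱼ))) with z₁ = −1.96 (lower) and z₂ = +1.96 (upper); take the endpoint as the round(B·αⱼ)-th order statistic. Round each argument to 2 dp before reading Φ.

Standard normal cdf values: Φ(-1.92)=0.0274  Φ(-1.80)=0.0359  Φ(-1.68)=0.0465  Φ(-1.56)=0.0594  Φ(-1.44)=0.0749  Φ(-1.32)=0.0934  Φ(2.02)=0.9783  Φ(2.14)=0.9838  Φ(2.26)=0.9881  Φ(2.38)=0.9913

Lower: z₀ + z₁ = -0.121 + (-1.960) = -2.081; 1 − a(z₀+z₁) = 1 − (0.076)(-2.081) = 1.1582; argument = -0.121 + (-2.081)/1.1582 = -1.9178 → -1.92.
α₁ = Φ(-1.92) = 0.0274; rank = round(250 × 0.0274) = 7; θ*₍7₎ = 49.80.
Upper: z₀ + z₂ = 1.839; 1 − a(z₀+z₂) = 0.8602; argument = 2.0168 → 2.02; α₂ = 0.9783; rank = 245; θ*₍245₎ = 94.09.

(49.80, 94.09)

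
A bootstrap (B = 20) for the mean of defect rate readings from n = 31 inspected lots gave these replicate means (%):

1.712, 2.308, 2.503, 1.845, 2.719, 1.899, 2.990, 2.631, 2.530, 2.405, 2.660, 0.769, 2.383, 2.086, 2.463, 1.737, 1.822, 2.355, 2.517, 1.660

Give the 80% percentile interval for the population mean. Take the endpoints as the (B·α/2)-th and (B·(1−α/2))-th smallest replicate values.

Sorted replicates: 0.769, 1.660, 1.712, 1.737, 1.822, 1.845, 1.899, 2.086, 2.308, 2.355, 2.383, 2.405, 2.463, 2.503, 2.517, 2.530, 2.631, 2.660, 2.719, 2.990
α = 0.20; lower rank = 20 × 0.100 = 2; upper rank = 20 × 0.900 = 18.
The 2nd smallest replicate is 1.660; the 18th is 2.660.

(1.660, 2.660)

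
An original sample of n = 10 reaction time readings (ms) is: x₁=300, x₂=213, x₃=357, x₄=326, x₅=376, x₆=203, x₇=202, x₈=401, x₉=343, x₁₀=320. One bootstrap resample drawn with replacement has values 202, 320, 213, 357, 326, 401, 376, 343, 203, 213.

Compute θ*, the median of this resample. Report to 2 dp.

θ* = 323.00

Sorted: 202, 203, 213, 213, 320, 326, 343, 357, 376, 401
Median = average of the two middle values = 323.00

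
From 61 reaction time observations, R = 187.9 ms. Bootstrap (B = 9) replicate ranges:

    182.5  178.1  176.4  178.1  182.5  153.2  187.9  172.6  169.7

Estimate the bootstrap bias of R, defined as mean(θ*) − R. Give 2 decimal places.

bias = −12.23

mean(θ*) = (182.5 + 178.1 + 176.4 + 178.1 + 182.5 + 153.2 + 187.9 + 172.6 + 169.7) / 9 = 175.667
bias = 175.667 − 187.9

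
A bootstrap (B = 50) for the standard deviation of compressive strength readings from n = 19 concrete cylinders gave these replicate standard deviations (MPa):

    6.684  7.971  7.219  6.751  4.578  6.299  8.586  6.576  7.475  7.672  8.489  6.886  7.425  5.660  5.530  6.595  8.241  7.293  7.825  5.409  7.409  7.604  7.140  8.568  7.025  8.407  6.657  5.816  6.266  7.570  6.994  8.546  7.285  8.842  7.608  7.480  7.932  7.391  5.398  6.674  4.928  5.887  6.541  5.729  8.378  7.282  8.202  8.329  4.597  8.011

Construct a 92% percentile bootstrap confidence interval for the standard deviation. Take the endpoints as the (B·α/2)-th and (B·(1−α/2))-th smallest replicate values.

(4.597, 8.568)

Sorted replicates: 4.578, 4.597, 4.928, 5.398, 5.409, 5.530, 5.660, 5.729, 5.816, 5.887, 6.266, 6.299, 6.541, 6.576, 6.595, 6.657, 6.674, 6.684, 6.751, 6.886, 6.994, 7.025, 7.140, 7.219, 7.282, 7.285, 7.293, 7.391, 7.409, 7.425, 7.475, 7.480, 7.570, 7.604, 7.608, 7.672, 7.825, 7.932, 7.971, 8.011, 8.202, 8.241, 8.329, 8.378, 8.407, 8.489, 8.546, 8.568, 8.586, 8.842
α = 0.08; lower rank = 50 × 0.040 = 2; upper rank = 50 × 0.960 = 48.
The 2nd smallest replicate is 4.597; the 48th is 8.568.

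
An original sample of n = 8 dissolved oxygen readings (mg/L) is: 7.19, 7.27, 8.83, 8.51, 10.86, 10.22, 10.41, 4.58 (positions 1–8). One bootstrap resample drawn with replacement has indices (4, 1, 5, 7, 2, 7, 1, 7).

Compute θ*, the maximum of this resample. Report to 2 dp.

θ* = 10.86

Resample values: 8.51, 7.19, 10.86, 10.41, 7.27, 10.41, 7.19, 10.41.
Maximum = 10.86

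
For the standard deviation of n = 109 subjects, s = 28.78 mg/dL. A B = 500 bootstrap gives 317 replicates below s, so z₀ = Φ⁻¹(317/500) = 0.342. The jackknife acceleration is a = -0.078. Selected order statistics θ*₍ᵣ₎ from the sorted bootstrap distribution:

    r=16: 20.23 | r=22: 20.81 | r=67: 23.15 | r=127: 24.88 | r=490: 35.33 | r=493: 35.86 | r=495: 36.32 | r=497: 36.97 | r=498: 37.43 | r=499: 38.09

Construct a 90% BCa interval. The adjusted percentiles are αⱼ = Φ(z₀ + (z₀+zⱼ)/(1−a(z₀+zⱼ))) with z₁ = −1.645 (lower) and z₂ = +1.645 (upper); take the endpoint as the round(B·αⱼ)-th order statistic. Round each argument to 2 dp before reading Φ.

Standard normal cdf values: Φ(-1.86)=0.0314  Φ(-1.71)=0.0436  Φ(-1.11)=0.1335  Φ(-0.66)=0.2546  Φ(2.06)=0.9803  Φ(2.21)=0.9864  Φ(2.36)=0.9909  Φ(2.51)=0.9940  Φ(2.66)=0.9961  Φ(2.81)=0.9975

(23.15, 35.33)

Lower: z₀ + z₁ = 0.342 + (-1.645) = -1.303; 1 − a(z₀+z₁) = 1 − (-0.078)(-1.303) = 0.8984; argument = 0.342 + (-1.303)/0.8984 = -1.1084 → -1.11.
α₁ = Φ(-1.11) = 0.1335; rank = round(500 × 0.1335) = 67; θ*₍67₎ = 23.15.
Upper: z₀ + z₂ = 1.987; 1 − a(z₀+z₂) = 1.1550; argument = 2.0624 → 2.06; α₂ = 0.9803; rank = 490; θ*₍490₎ = 35.33.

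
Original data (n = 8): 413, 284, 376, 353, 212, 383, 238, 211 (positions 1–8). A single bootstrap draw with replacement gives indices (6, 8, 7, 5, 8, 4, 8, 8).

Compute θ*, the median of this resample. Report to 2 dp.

Resample values: 383, 211, 238, 212, 211, 353, 211, 211.
Sorted: 211, 211, 211, 211, 212, 238, 353, 383
Median = average of the two middle values = 211.50

θ* = 211.50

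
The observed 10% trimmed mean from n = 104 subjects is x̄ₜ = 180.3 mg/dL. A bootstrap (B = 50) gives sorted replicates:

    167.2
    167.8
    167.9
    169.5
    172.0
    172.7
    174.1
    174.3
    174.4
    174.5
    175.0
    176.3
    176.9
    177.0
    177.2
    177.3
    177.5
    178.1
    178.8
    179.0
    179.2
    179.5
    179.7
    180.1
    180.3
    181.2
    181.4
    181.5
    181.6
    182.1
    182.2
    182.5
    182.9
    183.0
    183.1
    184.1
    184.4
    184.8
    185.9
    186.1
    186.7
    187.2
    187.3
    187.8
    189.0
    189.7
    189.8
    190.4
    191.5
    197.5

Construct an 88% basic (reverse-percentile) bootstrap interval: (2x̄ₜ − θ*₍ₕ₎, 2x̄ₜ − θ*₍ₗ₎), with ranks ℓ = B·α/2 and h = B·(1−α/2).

(170.8, 192.7)

Percentile endpoints at ranks 3 and 47: θ*₍3₎ = 167.9, θ*₍47₎ = 189.8.
Basic interval reflects these around x̄ₜ:
  lower = 2 × 180.3 − 189.8 = 170.8
  upper = 2 × 180.3 − 167.9 = 192.7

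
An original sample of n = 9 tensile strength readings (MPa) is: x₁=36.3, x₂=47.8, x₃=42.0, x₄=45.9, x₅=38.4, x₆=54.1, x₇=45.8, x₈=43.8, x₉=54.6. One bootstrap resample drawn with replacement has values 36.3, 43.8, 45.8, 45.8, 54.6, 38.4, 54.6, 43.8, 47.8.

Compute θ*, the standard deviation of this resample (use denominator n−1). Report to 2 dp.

θ* = 6.24

Mean = 45.6556; sum of squared deviations = 311.7022
s² = 311.7022 / 8 = 38.9628
s = √38.9628 = 6.24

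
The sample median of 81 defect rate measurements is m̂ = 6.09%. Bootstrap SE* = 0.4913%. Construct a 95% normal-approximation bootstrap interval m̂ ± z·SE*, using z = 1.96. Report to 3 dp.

(5.127, 7.053)

Margin = 1.96 × 0.4913 = 0.9629
Interval: 6.09 ± 0.9629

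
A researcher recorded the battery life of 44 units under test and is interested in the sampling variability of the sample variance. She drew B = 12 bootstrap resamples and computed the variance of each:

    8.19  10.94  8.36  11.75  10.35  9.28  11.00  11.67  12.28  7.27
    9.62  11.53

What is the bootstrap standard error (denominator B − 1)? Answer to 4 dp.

Bootstrap SE is the standard deviation of the 12 replicate variances.
Mean of replicates: (8.19 + 10.94 + 8.36 + 11.75 + 10.35 + 9.28 + 11.00 + 11.67 + 12.28 + 7.27 + 9.62 + 11.53) / 12 = 122.24000 / 12 = 10.18667
Sum of squared deviations: (−1.99667)² + (+0.75333)² + (−1.82667)² + (+1.56333)² + (+0.16333)² + (−0.90667)² + (+0.81333)² + (+1.48333)² + (+2.09333)² + (−2.91667)² + (−0.56667)² + (+1.34333)² = 29.06007
Variance = 29.06007 / 11 = 2.64182
SE* = √2.64182

SE* = 1.6254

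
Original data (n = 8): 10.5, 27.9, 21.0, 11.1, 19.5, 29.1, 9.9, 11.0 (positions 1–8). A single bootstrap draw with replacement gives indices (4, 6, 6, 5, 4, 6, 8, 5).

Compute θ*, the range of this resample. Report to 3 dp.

θ* = 18.100

Resample values: 11.1, 29.1, 29.1, 19.5, 11.1, 29.1, 11.0, 19.5.
Range = 29.1 − 11.0 = 18.100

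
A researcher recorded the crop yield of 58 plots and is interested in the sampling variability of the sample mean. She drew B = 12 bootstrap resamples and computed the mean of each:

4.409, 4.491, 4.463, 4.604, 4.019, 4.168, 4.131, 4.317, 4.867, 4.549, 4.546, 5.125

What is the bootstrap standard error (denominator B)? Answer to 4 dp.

Bootstrap SE is the standard deviation of the 12 replicate means.
Mean of replicates: (4.409 + 4.491 + 4.463 + 4.604 + 4.019 + 4.168 + 4.131 + 4.317 + 4.867 + 4.549 + 4.546 + 5.125) / 12 = 53.68900 / 12 = 4.47408
Sum of squared deviations: (−0.06508)² + (+0.01692)² + (−0.01108)² + (+0.12992)² + (−0.45508)² + (−0.30608)² + (−0.34308)² + (−0.15708)² + (+0.39292)² + (+0.07492)² + (+0.07192)² + (+0.65092)² = 1.05355
Variance = 1.05355 / 12 = 0.08780
SE* = √0.08780

SE* = 0.2963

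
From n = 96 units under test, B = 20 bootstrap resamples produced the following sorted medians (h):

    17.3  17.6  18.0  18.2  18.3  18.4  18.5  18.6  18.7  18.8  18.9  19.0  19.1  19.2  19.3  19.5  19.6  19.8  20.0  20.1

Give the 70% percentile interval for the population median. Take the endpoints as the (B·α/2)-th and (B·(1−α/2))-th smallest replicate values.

α = 0.30; lower rank = 20 × 0.150 = 3; upper rank = 20 × 0.850 = 17.
The 3rd smallest replicate is 18.0; the 17th is 19.6.

(18.0, 19.6)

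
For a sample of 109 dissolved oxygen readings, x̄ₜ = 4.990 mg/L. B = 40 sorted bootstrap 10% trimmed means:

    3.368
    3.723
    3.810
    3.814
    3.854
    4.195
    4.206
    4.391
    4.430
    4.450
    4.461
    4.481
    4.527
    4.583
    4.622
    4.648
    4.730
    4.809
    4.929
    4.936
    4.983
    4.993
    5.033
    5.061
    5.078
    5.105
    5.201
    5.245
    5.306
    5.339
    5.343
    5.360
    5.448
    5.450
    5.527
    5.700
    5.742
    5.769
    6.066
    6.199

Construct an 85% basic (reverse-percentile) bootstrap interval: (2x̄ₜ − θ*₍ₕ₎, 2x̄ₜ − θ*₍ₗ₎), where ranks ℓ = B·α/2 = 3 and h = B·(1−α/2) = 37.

(4.238, 6.170)

Percentile endpoints at ranks 3 and 37: θ*₍3₎ = 3.810, θ*₍37₎ = 5.742.
Basic interval reflects these around x̄ₜ:
  lower = 2 × 4.990 − 5.742 = 4.238
  upper = 2 × 4.990 − 3.810 = 6.170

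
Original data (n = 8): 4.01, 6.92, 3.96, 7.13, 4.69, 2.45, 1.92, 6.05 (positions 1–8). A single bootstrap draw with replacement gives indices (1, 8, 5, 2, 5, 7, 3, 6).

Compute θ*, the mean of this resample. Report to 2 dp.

θ* = 4.34

Resample values: 4.01, 6.05, 4.69, 6.92, 4.69, 1.92, 3.96, 2.45.
Mean = (4.01 + 6.05 + 4.69 + 6.92 + 4.69 + 1.92 + 3.96 + 2.45) / 8 = 34.690 / 8 = 4.34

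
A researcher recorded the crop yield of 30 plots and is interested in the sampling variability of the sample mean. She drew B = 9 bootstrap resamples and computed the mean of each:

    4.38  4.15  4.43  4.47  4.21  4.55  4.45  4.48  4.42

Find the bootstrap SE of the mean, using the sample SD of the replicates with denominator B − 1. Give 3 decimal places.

SE* = 0.130

Bootstrap SE is the standard deviation of the 9 replicate means.
Mean of replicates: (4.38 + 4.15 + 4.43 + 4.47 + 4.21 + 4.55 + 4.45 + 4.48 + 4.42) / 9 = 39.5400 / 9 = 4.3933
Sum of squared deviations: (−0.0133)² + (−0.2433)² + (+0.0367)² + (+0.0767)² + (−0.1833)² + (+0.1567)² + (+0.0567)² + (+0.0867)² + (+0.0267)² = 0.1362
Variance = 0.1362 / 8 = 0.0170
SE* = √0.0170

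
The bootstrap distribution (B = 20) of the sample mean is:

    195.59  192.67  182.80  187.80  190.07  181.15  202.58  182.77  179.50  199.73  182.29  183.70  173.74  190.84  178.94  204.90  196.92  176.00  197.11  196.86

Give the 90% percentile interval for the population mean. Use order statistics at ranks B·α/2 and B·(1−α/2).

Sorted replicates: 173.74, 176.00, 178.94, 179.50, 181.15, 182.29, 182.77, 182.80, 183.70, 187.80, 190.07, 190.84, 192.67, 195.59, 196.86, 196.92, 197.11, 199.73, 202.58, 204.90
α = 0.10; lower rank = 20 × 0.050 = 1; upper rank = 20 × 0.950 = 19.
The 1st smallest replicate is 173.74; the 19th is 202.58.

(173.74, 202.58)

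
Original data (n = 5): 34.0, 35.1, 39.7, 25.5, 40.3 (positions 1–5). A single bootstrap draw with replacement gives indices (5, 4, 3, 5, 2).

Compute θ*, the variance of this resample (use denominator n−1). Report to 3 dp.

θ* = 40.392

Resample values: 40.3, 25.5, 39.7, 40.3, 35.1.
Mean = 36.1800; sum of squared deviations = 161.5680
s² = 161.5680 / 4 = 40.3920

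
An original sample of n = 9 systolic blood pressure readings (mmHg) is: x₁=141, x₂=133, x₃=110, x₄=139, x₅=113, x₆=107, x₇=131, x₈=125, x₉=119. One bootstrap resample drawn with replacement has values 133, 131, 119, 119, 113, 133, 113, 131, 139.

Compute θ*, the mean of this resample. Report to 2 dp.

θ* = 125.67

Mean = (133 + 131 + 119 + 119 + 113 + 133 + 113 + 131 + 139) / 9 = 1131.0 / 9 = 125.67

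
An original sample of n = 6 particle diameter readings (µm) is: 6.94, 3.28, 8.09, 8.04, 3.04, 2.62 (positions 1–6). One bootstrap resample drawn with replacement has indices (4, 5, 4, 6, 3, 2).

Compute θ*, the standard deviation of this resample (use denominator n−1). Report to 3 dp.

θ* = 2.789

Resample values: 8.04, 3.04, 8.04, 2.62, 8.09, 3.28.
Mean = 5.5183; sum of squared deviations = 38.8837
s² = 38.8837 / 5 = 7.7767
s = √7.7767 = 2.789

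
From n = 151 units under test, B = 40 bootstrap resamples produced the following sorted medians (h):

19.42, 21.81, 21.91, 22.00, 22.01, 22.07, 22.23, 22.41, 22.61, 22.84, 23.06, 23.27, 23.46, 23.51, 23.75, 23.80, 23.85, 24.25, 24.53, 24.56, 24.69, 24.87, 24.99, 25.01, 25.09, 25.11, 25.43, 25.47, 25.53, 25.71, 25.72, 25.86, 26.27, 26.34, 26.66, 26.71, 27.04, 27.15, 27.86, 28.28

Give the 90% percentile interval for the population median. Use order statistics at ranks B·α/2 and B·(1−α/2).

(21.81, 27.15)

α = 0.10; lower rank = 40 × 0.050 = 2; upper rank = 40 × 0.950 = 38.
The 2nd smallest replicate is 21.81; the 38th is 27.15.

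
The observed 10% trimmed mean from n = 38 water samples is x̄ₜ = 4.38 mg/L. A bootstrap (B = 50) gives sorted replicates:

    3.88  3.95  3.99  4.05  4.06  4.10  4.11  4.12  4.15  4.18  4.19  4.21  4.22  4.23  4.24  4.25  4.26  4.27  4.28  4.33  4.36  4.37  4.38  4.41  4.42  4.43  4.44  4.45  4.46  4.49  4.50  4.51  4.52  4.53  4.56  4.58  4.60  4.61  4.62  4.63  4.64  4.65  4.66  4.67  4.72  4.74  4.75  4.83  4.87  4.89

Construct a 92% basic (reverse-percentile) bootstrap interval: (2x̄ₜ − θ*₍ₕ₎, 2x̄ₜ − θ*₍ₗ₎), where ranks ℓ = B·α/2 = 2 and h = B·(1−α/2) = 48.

(3.93, 4.81)

Percentile endpoints at ranks 2 and 48: θ*₍2₎ = 3.95, θ*₍48₎ = 4.83.
Basic interval reflects these around x̄ₜ:
  lower = 2 × 4.38 − 4.83 = 3.93
  upper = 2 × 4.38 − 3.95 = 4.81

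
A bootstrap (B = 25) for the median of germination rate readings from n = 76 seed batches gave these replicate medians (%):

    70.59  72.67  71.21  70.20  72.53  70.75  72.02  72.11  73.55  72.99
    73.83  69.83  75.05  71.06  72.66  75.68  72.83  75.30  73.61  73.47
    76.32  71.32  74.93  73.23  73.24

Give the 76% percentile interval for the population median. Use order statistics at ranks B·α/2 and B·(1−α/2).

Sorted replicates: 69.83, 70.20, 70.59, 70.75, 71.06, 71.21, 71.32, 72.02, 72.11, 72.53, 72.66, 72.67, 72.83, 72.99, 73.23, 73.24, 73.47, 73.55, 73.61, 73.83, 74.93, 75.05, 75.30, 75.68, 76.32
α = 0.24; lower rank = 25 × 0.120 = 3; upper rank = 25 × 0.880 = 22.
The 3rd smallest replicate is 70.59; the 22nd is 75.05.

(70.59, 75.05)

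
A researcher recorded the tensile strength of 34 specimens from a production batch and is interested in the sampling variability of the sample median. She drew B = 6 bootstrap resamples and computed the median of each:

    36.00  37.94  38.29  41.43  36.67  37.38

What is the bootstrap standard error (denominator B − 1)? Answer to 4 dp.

SE* = 1.8969

Bootstrap SE is the standard deviation of the 6 replicate medians.
Mean of replicates: (36.00 + 37.94 + 38.29 + 41.43 + 36.67 + 37.38) / 6 = 227.71000 / 6 = 37.95167
Sum of squared deviations: (−1.95167)² + (−0.01167)² + (+0.33833)² + (+3.47833)² + (−1.28167)² + (−0.57167)² = 17.99188
Variance = 17.99188 / 5 = 3.59838
SE* = √3.59838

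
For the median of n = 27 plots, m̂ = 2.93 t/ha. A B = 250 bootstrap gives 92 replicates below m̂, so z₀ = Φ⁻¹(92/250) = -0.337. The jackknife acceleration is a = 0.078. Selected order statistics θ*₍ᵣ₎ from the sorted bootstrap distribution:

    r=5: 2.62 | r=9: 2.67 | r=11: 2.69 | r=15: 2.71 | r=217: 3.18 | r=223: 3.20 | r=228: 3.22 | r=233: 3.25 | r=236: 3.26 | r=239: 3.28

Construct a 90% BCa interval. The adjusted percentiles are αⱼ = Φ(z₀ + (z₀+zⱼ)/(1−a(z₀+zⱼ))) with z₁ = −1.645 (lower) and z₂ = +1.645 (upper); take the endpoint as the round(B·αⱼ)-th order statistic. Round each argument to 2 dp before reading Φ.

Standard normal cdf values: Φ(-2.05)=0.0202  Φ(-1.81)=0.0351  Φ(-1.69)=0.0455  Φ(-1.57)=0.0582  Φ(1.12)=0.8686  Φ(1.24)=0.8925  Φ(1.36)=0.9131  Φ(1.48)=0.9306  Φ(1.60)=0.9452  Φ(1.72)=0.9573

Lower: z₀ + z₁ = -0.337 + (-1.645) = -1.982; 1 − a(z₀+z₁) = 1 − (0.078)(-1.982) = 1.1546; argument = -0.337 + (-1.982)/1.1546 = -2.0536 → -2.05.
α₁ = Φ(-2.05) = 0.0202; rank = round(250 × 0.0202) = 5; θ*₍5₎ = 2.62.
Upper: z₀ + z₂ = 1.308; 1 − a(z₀+z₂) = 0.8980; argument = 1.1196 → 1.12; α₂ = 0.8686; rank = 217; θ*₍217₎ = 3.18.

(2.62, 3.18)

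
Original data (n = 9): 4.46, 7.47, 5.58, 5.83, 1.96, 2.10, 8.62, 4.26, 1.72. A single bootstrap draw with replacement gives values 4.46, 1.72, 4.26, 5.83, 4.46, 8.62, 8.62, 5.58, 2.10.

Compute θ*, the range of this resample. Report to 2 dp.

Range = 8.62 − 1.72 = 6.90

θ* = 6.90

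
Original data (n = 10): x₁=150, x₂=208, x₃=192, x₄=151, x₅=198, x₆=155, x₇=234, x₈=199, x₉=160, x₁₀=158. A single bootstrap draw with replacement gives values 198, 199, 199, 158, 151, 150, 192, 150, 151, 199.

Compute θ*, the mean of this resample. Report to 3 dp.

Mean = (198 + 199 + 199 + 158 + 151 + 150 + 192 + 150 + 151 + 199) / 10 = 1747.0 / 10 = 174.700

θ* = 174.700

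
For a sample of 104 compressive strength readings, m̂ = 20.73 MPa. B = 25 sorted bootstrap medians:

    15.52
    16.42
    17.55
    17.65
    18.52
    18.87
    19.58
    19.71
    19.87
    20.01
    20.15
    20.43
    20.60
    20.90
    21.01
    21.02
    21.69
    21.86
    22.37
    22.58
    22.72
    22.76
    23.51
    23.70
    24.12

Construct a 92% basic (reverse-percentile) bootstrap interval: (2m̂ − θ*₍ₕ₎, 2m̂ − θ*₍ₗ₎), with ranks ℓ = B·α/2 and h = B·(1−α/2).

(17.76, 25.94)

Percentile endpoints at ranks 1 and 24: θ*₍1₎ = 15.52, θ*₍24₎ = 23.70.
Basic interval reflects these around m̂:
  lower = 2 × 20.73 − 23.70 = 17.76
  upper = 2 × 20.73 − 15.52 = 25.94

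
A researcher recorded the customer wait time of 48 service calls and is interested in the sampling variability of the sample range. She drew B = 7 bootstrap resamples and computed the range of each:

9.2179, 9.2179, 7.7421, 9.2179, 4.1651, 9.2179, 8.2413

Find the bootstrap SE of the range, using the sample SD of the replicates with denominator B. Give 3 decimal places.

SE* = 1.716

Bootstrap SE is the standard deviation of the 7 replicate ranges.
Mean of replicates: (9.2179 + 9.2179 + 7.7421 + 9.2179 + 4.1651 + 9.2179 + 8.2413) / 7 = 57.02010 / 7 = 8.14573
Sum of squared deviations: (+1.07217)² + (+1.07217)² + (−0.40363)² + (+1.07217)² + (−3.98063)² + (+1.07217)² + (+0.09557)² = 20.61566
Variance = 20.61566 / 7 = 2.94509
SE* = √2.94509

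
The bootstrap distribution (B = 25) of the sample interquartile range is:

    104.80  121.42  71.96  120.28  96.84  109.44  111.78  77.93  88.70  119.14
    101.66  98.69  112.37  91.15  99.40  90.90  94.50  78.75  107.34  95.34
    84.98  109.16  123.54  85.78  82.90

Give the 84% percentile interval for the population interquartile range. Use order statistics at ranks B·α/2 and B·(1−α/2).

Sorted replicates: 71.96, 77.93, 78.75, 82.90, 84.98, 85.78, 88.70, 90.90, 91.15, 94.50, 95.34, 96.84, 98.69, 99.40, 101.66, 104.80, 107.34, 109.16, 109.44, 111.78, 112.37, 119.14, 120.28, 121.42, 123.54
α = 0.16; lower rank = 25 × 0.080 = 2; upper rank = 25 × 0.920 = 23.
The 2nd smallest replicate is 77.93; the 23rd is 120.28.

(77.93, 120.28)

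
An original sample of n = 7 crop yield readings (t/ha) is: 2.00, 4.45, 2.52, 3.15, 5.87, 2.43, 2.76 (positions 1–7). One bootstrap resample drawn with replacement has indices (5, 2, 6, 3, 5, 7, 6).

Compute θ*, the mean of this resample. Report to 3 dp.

Resample values: 5.87, 4.45, 2.43, 2.52, 5.87, 2.76, 2.43.
Mean = (5.87 + 4.45 + 2.43 + 2.52 + 5.87 + 2.76 + 2.43) / 7 = 26.330 / 7 = 3.761

θ* = 3.761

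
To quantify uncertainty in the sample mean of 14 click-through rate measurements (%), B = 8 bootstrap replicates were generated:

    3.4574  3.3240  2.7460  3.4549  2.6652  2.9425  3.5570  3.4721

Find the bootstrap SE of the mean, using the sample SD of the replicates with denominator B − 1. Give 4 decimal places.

SE* = 0.3599

Bootstrap SE is the standard deviation of the 8 replicate means.
Mean of replicates: (3.4574 + 3.3240 + 2.7460 + 3.4549 + 2.6652 + 2.9425 + 3.5570 + 3.4721) / 8 = 25.61910 / 8 = 3.20239
Sum of squared deviations: (+0.25501)² + (+0.12161)² + (−0.45639)² + (+0.25251)² + (−0.53719)² + (−0.25989)² + (+0.35461)² + (+0.26971)² = 0.90648
Variance = 0.90648 / 7 = 0.12950
SE* = √0.12950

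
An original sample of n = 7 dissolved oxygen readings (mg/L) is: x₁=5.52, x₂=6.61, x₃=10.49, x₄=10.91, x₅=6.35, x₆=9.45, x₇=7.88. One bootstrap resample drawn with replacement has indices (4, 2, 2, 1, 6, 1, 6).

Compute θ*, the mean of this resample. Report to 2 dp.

Resample values: 10.91, 6.61, 6.61, 5.52, 9.45, 5.52, 9.45.
Mean = (10.91 + 6.61 + 6.61 + 5.52 + 9.45 + 5.52 + 9.45) / 7 = 54.070 / 7 = 7.72

θ* = 7.72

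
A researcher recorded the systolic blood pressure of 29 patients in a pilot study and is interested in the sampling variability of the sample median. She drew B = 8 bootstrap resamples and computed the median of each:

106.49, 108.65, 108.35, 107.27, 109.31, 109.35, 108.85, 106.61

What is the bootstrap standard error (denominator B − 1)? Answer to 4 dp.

Bootstrap SE is the standard deviation of the 8 replicate medians.
Mean of replicates: (106.49 + 108.65 + 108.35 + 107.27 + 109.31 + 109.35 + 108.85 + 106.61) / 8 = 864.88000 / 8 = 108.11000
Sum of squared deviations: (−1.62000)² + (+0.54000)² + (+0.24000)² + (−0.84000)² + (+1.20000)² + (+1.24000)² + (+0.74000)² + (−1.50000)² = 9.45440
Variance = 9.45440 / 7 = 1.35063
SE* = √1.35063

SE* = 1.1622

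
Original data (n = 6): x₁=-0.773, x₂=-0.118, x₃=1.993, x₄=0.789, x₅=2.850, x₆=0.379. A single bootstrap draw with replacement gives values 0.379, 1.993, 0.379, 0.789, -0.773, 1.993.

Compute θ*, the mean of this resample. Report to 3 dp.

Mean = (0.379 + 1.993 + 0.379 + 0.789 + (-0.773) + 1.993) / 6 = 4.7600 / 6 = 0.793

θ* = 0.793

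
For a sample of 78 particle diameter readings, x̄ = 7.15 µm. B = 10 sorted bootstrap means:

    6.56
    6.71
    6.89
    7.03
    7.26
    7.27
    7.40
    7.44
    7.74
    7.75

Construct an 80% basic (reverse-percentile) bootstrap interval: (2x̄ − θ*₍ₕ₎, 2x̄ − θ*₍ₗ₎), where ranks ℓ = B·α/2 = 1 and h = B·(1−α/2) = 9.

(6.56, 7.74)

Percentile endpoints at ranks 1 and 9: θ*₍1₎ = 6.56, θ*₍9₎ = 7.74.
Basic interval reflects these around x̄:
  lower = 2 × 7.15 − 7.74 = 6.56
  upper = 2 × 7.15 − 6.56 = 7.74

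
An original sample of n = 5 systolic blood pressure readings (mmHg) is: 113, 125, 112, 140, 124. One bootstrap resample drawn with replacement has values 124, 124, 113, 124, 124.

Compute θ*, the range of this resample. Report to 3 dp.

Range = 124 − 113 = 11.000

θ* = 11.000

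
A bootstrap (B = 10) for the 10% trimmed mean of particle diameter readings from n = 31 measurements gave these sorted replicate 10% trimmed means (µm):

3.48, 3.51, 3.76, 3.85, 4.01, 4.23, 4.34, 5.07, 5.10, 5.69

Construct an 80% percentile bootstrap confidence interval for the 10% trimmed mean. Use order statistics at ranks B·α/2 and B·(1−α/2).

(3.48, 5.10)

α = 0.20; lower rank = 10 × 0.100 = 1; upper rank = 10 × 0.900 = 9.
The 1st smallest replicate is 3.48; the 9th is 5.10.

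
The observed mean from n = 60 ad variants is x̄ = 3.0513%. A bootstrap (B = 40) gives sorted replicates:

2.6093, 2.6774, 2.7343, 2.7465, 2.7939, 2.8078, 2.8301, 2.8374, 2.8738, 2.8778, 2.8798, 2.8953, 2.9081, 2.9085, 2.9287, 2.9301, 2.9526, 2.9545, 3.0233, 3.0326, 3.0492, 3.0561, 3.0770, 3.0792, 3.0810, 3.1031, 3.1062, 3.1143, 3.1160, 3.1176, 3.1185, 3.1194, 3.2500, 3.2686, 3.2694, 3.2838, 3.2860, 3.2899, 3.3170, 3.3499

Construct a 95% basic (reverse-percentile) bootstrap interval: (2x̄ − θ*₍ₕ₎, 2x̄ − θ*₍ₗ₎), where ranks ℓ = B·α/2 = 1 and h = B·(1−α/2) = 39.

Percentile endpoints at ranks 1 and 39: θ*₍1₎ = 2.6093, θ*₍39₎ = 3.3170.
Basic interval reflects these around x̄:
  lower = 2 × 3.0513 − 3.3170 = 2.7856
  upper = 2 × 3.0513 − 2.6093 = 3.4933

(2.7856, 3.4933)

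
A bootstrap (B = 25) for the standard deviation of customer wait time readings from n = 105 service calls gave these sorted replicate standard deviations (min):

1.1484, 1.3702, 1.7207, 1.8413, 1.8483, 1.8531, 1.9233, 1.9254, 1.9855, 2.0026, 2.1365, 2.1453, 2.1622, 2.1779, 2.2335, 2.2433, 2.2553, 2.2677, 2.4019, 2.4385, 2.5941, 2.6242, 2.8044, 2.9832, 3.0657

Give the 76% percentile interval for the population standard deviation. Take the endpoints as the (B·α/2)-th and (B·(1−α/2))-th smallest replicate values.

(1.7207, 2.6242)

α = 0.24; lower rank = 25 × 0.120 = 3; upper rank = 25 × 0.880 = 22.
The 3rd smallest replicate is 1.7207; the 22nd is 2.6242.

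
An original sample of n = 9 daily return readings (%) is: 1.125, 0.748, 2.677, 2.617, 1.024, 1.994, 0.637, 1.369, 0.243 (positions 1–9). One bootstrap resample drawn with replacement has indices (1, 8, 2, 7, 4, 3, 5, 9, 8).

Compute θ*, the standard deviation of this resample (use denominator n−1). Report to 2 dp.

Resample values: 1.125, 1.369, 0.748, 0.637, 2.617, 2.677, 1.024, 0.243, 1.369.
Mean = 1.3121; sum of squared deviations = 5.6071
s² = 5.6071 / 8 = 0.7009
s = √0.7009 = 0.84

θ* = 0.84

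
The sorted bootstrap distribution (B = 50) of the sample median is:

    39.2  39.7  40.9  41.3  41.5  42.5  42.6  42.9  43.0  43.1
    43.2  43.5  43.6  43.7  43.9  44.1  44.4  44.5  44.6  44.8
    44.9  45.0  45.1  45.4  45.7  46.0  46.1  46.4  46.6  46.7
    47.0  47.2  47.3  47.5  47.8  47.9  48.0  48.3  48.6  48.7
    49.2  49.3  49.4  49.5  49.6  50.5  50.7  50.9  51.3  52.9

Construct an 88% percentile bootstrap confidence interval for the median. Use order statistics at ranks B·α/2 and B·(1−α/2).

(40.9, 50.7)

α = 0.12; lower rank = 50 × 0.060 = 3; upper rank = 50 × 0.940 = 47.
The 3rd smallest replicate is 40.9; the 47th is 50.7.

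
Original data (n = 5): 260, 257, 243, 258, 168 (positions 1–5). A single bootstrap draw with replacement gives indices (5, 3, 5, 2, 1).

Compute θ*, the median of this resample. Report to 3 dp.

Resample values: 168, 243, 168, 257, 260.
Sorted: 168, 168, 243, 257, 260
Median = middle value = 243.000

θ* = 243.000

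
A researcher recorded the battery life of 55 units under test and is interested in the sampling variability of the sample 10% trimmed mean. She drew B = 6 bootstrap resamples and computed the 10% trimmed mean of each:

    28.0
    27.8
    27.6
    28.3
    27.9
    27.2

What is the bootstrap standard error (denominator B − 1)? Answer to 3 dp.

SE* = 0.374

Bootstrap SE is the standard deviation of the 6 replicate 10% trimmed means.
Mean of replicates: (28.0 + 27.8 + 27.6 + 28.3 + 27.9 + 27.2) / 6 = 166.8000 / 6 = 27.8000
Sum of squared deviations: (+0.2000)² + (+0.0000)² + (−0.2000)² + (+0.5000)² + (+0.1000)² + (−0.6000)² = 0.7000
Variance = 0.7000 / 5 = 0.1400
SE* = √0.1400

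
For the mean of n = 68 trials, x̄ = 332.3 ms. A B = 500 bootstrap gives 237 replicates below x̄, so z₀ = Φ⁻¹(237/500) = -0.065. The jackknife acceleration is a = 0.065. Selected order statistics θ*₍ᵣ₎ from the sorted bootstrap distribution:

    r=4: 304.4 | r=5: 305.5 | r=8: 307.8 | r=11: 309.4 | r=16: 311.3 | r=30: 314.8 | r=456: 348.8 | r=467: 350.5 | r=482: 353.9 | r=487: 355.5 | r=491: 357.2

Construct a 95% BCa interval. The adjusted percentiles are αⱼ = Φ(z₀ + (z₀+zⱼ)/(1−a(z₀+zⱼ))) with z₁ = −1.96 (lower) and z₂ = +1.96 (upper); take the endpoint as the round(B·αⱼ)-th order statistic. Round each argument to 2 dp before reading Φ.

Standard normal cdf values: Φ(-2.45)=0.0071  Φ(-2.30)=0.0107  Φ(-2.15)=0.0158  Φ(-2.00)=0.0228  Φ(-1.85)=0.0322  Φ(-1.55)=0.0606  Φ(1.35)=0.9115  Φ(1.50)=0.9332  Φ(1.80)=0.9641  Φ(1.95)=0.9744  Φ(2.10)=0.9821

(311.3, 357.2)

Lower: z₀ + z₁ = -0.065 + (-1.960) = -2.025; 1 − a(z₀+z₁) = 1 − (0.065)(-2.025) = 1.1316; argument = -0.065 + (-2.025)/1.1316 = -1.8545 → -1.85.
α₁ = Φ(-1.85) = 0.0322; rank = round(500 × 0.0322) = 16; θ*₍16₎ = 311.3.
Upper: z₀ + z₂ = 1.895; 1 − a(z₀+z₂) = 0.8768; argument = 2.0962 → 2.10; α₂ = 0.9821; rank = 491; θ*₍491₎ = 357.2.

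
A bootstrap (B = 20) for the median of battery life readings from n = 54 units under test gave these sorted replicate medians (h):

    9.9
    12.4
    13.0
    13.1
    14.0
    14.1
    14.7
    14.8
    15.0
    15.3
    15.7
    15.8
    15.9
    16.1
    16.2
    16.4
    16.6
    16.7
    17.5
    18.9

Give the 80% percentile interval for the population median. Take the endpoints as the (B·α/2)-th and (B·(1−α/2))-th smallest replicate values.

(12.4, 16.7)

α = 0.20; lower rank = 20 × 0.100 = 2; upper rank = 20 × 0.900 = 18.
The 2nd smallest replicate is 12.4; the 18th is 16.7.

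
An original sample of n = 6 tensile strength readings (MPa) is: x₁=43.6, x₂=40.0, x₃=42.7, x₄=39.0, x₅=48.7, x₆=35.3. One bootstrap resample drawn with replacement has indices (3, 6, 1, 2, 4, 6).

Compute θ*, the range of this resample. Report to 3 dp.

θ* = 8.300

Resample values: 42.7, 35.3, 43.6, 40.0, 39.0, 35.3.
Range = 43.6 − 35.3 = 8.300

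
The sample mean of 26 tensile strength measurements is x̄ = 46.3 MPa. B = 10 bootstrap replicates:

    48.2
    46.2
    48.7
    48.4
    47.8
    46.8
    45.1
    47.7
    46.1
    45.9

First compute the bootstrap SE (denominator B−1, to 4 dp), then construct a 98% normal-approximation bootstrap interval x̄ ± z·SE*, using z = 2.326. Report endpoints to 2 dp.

(43.44, 49.16)

Mean of replicates = 47.0900; sum of squared deviations = 13.6490; SE* = √(13.6490/9) = 1.2315
Margin = 2.326 × 1.2315 = 2.864
Interval: 46.3 ± 2.864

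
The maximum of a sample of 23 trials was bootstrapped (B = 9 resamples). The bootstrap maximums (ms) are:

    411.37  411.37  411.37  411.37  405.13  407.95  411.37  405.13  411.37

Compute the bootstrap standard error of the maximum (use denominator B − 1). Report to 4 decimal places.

SE* = 2.7722

Bootstrap SE is the standard deviation of the 9 replicate maximums.
Mean of replicates: (411.37 + 411.37 + 411.37 + 411.37 + 405.13 + 407.95 + 411.37 + 405.13 + 411.37) / 9 = 3686.43000 / 9 = 409.60333
Sum of squared deviations: (+1.76667)² + (+1.76667)² + (+1.76667)² + (+1.76667)² + (−4.47333)² + (−1.65333)² + (+1.76667)² + (−4.47333)² + (+1.76667)² = 61.48160
Variance = 61.48160 / 8 = 7.68520
SE* = √7.68520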